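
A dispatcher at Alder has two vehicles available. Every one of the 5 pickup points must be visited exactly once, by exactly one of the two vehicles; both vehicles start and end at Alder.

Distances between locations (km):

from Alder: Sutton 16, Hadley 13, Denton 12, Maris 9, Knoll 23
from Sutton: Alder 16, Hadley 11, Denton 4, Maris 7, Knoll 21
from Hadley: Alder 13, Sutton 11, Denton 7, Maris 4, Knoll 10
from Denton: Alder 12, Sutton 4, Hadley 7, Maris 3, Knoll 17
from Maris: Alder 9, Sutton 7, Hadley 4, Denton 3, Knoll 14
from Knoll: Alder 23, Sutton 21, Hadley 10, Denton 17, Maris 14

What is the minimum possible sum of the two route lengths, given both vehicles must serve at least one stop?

Check every non-empty split of the stops between the two vehicles; for each half take its own optimal tour:
  {Sutton} + {Hadley, Denton, Maris, Knoll}: 32 + 52 = 84
  {Hadley} + {Sutton, Denton, Maris, Knoll}: 26 + 60 = 86
  {Sutton, Hadley} + {Denton, Maris, Knoll}: 40 + 52 = 92
  {Denton} + {Sutton, Hadley, Maris, Knoll}: 24 + 60 = 84
  {Sutton, Denton} + {Hadley, Maris, Knoll}: 32 + 46 = 78
  {Hadley, Denton} + {Sutton, Maris, Knoll}: 32 + 60 = 92
  … (15 splits in total)
Best: vehicle 1 Alder → Sutton → Denton → Alder = 32; vehicle 2 Alder → Hadley → Knoll → Maris → Alder = 46; combined 78.

Minimum combined distance: 78 km.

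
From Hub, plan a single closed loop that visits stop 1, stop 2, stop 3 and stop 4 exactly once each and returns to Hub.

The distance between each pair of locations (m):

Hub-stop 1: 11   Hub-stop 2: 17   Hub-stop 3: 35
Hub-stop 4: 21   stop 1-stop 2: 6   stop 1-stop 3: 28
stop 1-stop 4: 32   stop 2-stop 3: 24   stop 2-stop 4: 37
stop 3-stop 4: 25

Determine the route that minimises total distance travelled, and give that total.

With 4 stops there are 4!/2 = 12 distinct round trips (a route and its reverse cost the same).
Hub → stop 1 → stop 2 → stop 3 → stop 4 → Hub: 11+6+24+25+21 = 87
Hub → stop 1 → stop 2 → stop 4 → stop 3 → Hub: 11+6+37+25+35 = 114
Hub → stop 1 → stop 3 → stop 2 → stop 4 → Hub: 11+28+24+37+21 = 121
Hub → stop 1 → stop 3 → stop 4 → stop 2 → Hub: 11+28+25+37+17 = 118
Hub → stop 1 → stop 4 → stop 2 → stop 3 → Hub: 11+32+37+24+35 = 139
Hub → stop 1 → stop 4 → stop 3 → stop 2 → Hub: 11+32+25+24+17 = 109
Hub → stop 2 → stop 1 → stop 3 → stop 4 → Hub: 17+6+28+25+21 = 97
Hub → stop 2 → stop 1 → stop 4 → stop 3 → Hub: 17+6+32+25+35 = 115
Hub → stop 2 → stop 3 → stop 1 → stop 4 → Hub: 17+24+28+32+21 = 122
Hub → stop 2 → stop 4 → stop 1 → stop 3 → Hub: 17+37+32+28+35 = 149
Hub → stop 3 → stop 1 → stop 2 → stop 4 → Hub: 35+28+6+37+21 = 127
Hub → stop 3 → stop 2 → stop 1 → stop 4 → Hub: 35+24+6+32+21 = 118
The minimum is 87.
One optimal route: Hub → stop 1 → stop 2 → stop 3 → stop 4 → Hub (or its reverse).

87 m — the shortest possible round trip.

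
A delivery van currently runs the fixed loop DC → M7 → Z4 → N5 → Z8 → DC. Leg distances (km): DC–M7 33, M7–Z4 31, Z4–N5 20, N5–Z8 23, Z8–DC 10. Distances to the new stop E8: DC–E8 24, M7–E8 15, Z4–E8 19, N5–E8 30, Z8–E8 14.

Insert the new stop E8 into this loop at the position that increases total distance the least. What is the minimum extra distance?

Insertion cost between consecutive stops i–j is d(i,E8) + d(E8,j) − d(i,j):
  between DC and M7: 24 + 15 − 33 = 6
  between M7 and Z4: 15 + 19 − 31 = 3
  between Z4 and N5: 19 + 30 − 20 = 29
  between N5 and Z8: 30 + 14 − 23 = 21
  between Z8 and DC: 14 + 24 − 10 = 28
Cheapest insertion is between M7 and Z4, adding 3.
New total = 117 + 3 = 120.

Adding 3 km by placing E8 on the M7–Z4 leg.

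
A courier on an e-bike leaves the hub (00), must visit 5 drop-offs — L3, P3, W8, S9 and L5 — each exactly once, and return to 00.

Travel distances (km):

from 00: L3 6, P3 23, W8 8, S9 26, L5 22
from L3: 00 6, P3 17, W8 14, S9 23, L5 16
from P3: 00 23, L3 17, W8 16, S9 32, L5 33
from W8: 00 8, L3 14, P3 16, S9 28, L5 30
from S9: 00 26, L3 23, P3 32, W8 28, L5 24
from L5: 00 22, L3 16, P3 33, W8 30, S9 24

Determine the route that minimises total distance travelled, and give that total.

With 5 stops there are 5!/2 = 60 distinct round trips (a route and its reverse cost the same).
00→L3→P3→W8→S9→L5→00: 6+17+16+28+24+22 = 113
00→L3→P3→W8→L5→S9→00: 6+17+16+30+24+26 = 119
00→L3→P3→S9→W8→L5→00: 6+17+32+28+30+22 = 135
00→L3→P3→S9→L5→W8→00: 6+17+32+24+30+8 = 117
00→L3→P3→L5→W8→S9→00: 6+17+33+30+28+26 = 140
00→L3→P3→L5→S9→W8→00: 6+17+33+24+28+8 = 116
00→L3→W8→P3→S9→L5→00: 6+14+16+32+24+22 = 114
00→L3→W8→P3→L5→S9→00: 6+14+16+33+24+26 = 119
00→L3→W8→S9→P3→L5→00: 6+14+28+32+33+22 = 135
00→L3→W8→S9→L5→P3→00: 6+14+28+24+33+23 = 128
00→L3→W8→L5→P3→S9→00: 6+14+30+33+32+26 = 141
00→L3→W8→L5→S9→P3→00: 6+14+30+24+32+23 = 129
00→L3→S9→P3→W8→L5→00: 6+23+32+16+30+22 = 129
00→L3→S9→P3→L5→W8→00: 6+23+32+33+30+8 = 132
… (46 more)
00→L3→L5→S9→P3→W8→00: 6+16+24+32+16+8 = 102  ← best
The minimum is 102.
One optimal route: 00 → L3 → L5 → S9 → P3 → W8 → 00 (or its reverse).

102 km — the shortest possible round trip.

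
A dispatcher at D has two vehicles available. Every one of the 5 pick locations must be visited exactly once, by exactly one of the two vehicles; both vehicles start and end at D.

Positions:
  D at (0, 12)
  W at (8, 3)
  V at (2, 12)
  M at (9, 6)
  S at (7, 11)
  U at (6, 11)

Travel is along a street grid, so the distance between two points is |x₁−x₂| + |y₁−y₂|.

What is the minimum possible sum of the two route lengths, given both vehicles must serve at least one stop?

There are 2^4 − 1 = 15 ways to divide the 5 stops into two non-empty groups. For each, the best each vehicle can do is its own shortest tour through its group:
  {W} + {V, M, S, U}: 34 + 30 = 64
  {V} + {W, M, S, U}: 4 + 36 = 40
  {W, V} + {M, S, U}: 34 + 30 = 64
  {M} + {W, V, S, U}: 30 + 34 = 64
  {W, M} + {V, S, U}: 36 + 16 = 52
  {V, M} + {W, S, U}: 30 + 34 = 64
  … (15 splits in total)
Best: vehicle 1 D → V → D = 4; vehicle 2 D → W → M → S → U → D = 36; combined 40.

Minimum combined distance: 40.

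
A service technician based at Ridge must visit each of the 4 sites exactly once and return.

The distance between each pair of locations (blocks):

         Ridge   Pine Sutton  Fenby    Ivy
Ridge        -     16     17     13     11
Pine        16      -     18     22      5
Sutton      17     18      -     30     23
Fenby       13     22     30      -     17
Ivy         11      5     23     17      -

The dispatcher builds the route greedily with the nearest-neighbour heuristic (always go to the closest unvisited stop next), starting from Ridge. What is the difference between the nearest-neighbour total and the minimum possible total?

From Ridge: Ivy=11, Fenby=13, Pine=16, Sutton=17 → choose Ivy (11).
From Ivy: Pine=5, Fenby=17, Sutton=23 → choose Pine (5).
From Pine: Sutton=18, Fenby=22 → choose Sutton (18).
From Sutton: Fenby=30 → choose Fenby (30).
NN route Ridge → Ivy → Pine → Sutton → Fenby → Ridge costs 77.
Optimal: Ridge → Sutton → Pine → Ivy → Fenby → Ridge costs 70 (by enumerating all 12 distinct tours).
Excess = 77 − 70 = 7.

7 blocks longer than the optimal tour.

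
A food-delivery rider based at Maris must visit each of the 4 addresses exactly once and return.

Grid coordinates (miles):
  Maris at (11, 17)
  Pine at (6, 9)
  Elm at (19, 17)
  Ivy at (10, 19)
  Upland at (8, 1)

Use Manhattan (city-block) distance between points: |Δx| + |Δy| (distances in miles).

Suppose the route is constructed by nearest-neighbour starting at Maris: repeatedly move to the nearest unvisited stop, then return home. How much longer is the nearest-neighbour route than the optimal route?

2 miles longer than the optimal tour.

From Maris: Ivy=3, Elm=8, Pine=13, Upland=19 → choose Ivy (3).
From Ivy: Elm=11, Pine=14, Upland=20 → choose Elm (11).
From Elm: Pine=21, Upland=27 → choose Pine (21).
From Pine: Upland=10 → choose Upland (10).
NN route Maris → Ivy → Elm → Pine → Upland → Maris costs 64.
Optimal: Maris → Pine → Upland → Ivy → Elm → Maris costs 62 (by enumerating all 12 distinct tours).
Excess = 64 − 62 = 2.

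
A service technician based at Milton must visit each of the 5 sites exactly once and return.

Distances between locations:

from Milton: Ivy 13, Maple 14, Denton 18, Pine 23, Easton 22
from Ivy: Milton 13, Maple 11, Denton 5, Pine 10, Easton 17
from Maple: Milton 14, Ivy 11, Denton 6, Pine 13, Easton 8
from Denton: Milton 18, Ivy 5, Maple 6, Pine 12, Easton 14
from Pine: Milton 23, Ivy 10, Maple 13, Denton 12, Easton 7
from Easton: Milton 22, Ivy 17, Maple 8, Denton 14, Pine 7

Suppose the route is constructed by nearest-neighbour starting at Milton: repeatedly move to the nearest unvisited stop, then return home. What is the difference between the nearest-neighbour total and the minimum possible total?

The nearest-neighbour route is 3 longer than optimal.

Milton: Ivy=13, Maple=14, Denton=18, Easton=22, Pine=23 ⇒ Ivy
Ivy: Denton=5, Pine=10, Maple=11, Easton=17 ⇒ Denton
Denton: Maple=6, Pine=12, Easton=14 ⇒ Maple
Maple: Easton=8, Pine=13 ⇒ Easton
Easton: Pine=7 ⇒ Pine
NN route Milton → Ivy → Denton → Maple → Easton → Pine → Milton costs 62.
Optimal: Milton → Ivy → Denton → Pine → Easton → Maple → Milton costs 59 (by enumerating all 60 distinct tours).
Excess = 62 − 59 = 3.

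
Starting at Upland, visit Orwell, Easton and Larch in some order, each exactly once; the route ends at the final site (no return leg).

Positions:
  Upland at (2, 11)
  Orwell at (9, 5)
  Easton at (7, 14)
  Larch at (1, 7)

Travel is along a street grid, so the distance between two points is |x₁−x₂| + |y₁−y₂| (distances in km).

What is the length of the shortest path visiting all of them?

Minimum one-way distance = 26 km.

There are 3! = 6 possible orderings.
Upland - Orwell - Easton - Larch: 13+11+13 = 37
Upland - Orwell - Larch - Easton: 13+10+13 = 36
Upland - Easton - Orwell - Larch: 8+11+10 = 29
Upland - Easton - Larch - Orwell: 8+13+10 = 31
Upland - Larch - Orwell - Easton: 5+10+11 = 26
Upland - Larch - Easton - Orwell: 5+13+11 = 29
The minimum is 26.
One shortest path: Upland → Larch → Orwell → Easton.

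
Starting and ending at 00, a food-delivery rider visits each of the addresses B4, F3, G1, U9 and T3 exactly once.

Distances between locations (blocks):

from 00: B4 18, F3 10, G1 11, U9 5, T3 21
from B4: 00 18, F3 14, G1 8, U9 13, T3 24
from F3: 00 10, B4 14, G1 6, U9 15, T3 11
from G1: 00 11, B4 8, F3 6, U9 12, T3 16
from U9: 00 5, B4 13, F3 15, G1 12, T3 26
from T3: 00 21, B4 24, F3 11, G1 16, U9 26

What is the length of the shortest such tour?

63 blocks — the shortest possible round trip.

There are 60 distinct closed tours to check (reversals are equivalent).
00-B4-F3-G1-U9-T3-00: 18+14+6+12+26+21 = 97
00-B4-F3-G1-T3-U9-00: 18+14+6+16+26+5 = 85
00-B4-F3-U9-G1-T3-00: 18+14+15+12+16+21 = 96
00-B4-F3-U9-T3-G1-00: 18+14+15+26+16+11 = 100
00-B4-F3-T3-G1-U9-00: 18+14+11+16+12+5 = 76
00-B4-F3-T3-U9-G1-00: 18+14+11+26+12+11 = 92
00-B4-G1-F3-U9-T3-00: 18+8+6+15+26+21 = 94
00-B4-G1-F3-T3-U9-00: 18+8+6+11+26+5 = 74
00-B4-G1-U9-F3-T3-00: 18+8+12+15+11+21 = 85
00-B4-G1-U9-T3-F3-00: 18+8+12+26+11+10 = 85
00-B4-G1-T3-F3-U9-00: 18+8+16+11+15+5 = 73
00-B4-G1-T3-U9-F3-00: 18+8+16+26+15+10 = 93
00-B4-U9-F3-G1-T3-00: 18+13+15+6+16+21 = 89
00-B4-U9-F3-T3-G1-00: 18+13+15+11+16+11 = 84
… (46 more)
00-F3-T3-G1-B4-U9-00: 10+11+16+8+13+5 = 63  ← best
The minimum is 63.
One optimal route: 00 → F3 → T3 → G1 → B4 → U9 → 00 (or its reverse).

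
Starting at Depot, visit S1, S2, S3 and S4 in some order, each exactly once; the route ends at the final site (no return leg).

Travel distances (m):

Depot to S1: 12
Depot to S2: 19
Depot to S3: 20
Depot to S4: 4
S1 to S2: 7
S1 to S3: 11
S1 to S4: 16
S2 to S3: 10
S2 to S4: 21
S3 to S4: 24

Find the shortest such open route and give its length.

There are 4! = 24 possible orderings.
Depot - S1 - S2 - S3 - S4: 12+7+10+24 = 53
Depot - S1 - S2 - S4 - S3: 12+7+21+24 = 64
Depot - S1 - S3 - S2 - S4: 12+11+10+21 = 54
Depot - S1 - S3 - S4 - S2: 12+11+24+21 = 68
Depot - S1 - S4 - S2 - S3: 12+16+21+10 = 59
Depot - S1 - S4 - S3 - S2: 12+16+24+10 = 62
Depot - S2 - S1 - S3 - S4: 19+7+11+24 = 61
Depot - S2 - S1 - S4 - S3: 19+7+16+24 = 66
Depot - S2 - S3 - S1 - S4: 19+10+11+16 = 56
Depot - S2 - S3 - S4 - S1: 19+10+24+16 = 69
Depot - S2 - S4 - S1 - S3: 19+21+16+11 = 67
Depot - S2 - S4 - S3 - S1: 19+21+24+11 = 75
Depot - S3 - S1 - S2 - S4: 20+11+7+21 = 59
Depot - S3 - S1 - S4 - S2: 20+11+16+21 = 68
… (10 more)
Depot - S4 - S1 - S2 - S3: 4+16+7+10 = 37  ← best
The minimum is 37.
One shortest path: Depot → S4 → S1 → S2 → S3.

37 m — the minimum one-way total.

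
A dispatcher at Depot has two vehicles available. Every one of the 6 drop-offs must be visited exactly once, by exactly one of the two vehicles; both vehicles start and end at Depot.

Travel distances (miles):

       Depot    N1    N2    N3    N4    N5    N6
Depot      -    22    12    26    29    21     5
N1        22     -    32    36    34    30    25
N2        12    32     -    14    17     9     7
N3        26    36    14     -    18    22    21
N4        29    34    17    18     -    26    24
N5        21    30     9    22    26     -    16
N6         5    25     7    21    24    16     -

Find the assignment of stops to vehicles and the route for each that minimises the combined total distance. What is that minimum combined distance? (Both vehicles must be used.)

There are 2^5 − 1 = 31 ways to divide the 6 stops into two non-empty groups. For each, the best each vehicle can do is its own shortest tour through its group:
  {N1} + {N2, N3, N4, N5, N6}: 44 + 90 = 134
  {N2} + {N1, N3, N4, N5, N6}: 24 + 117 = 141
  {N1, N2} + {N3, N4, N5, N6}: 66 + 90 = 156
  {N3} + {N1, N2, N4, N5, N6}: 52 + 103 = 155
  {N1, N3} + {N2, N4, N5, N6}: 84 + 76 = 160
  {N2, N3} + {N1, N4, N5, N6}: 52 + 103 = 155
  … (31 splits in total)
  {N1, N2, N3, N4, N5} + {N6}: 117 + 10 = 127  ← best
Best: vehicle 1 Depot → N1 → N4 → N3 → N5 → N2 → Depot = 117; vehicle 2 Depot → N6 → Depot = 10; combined 127.

127 miles — the smallest possible combined total.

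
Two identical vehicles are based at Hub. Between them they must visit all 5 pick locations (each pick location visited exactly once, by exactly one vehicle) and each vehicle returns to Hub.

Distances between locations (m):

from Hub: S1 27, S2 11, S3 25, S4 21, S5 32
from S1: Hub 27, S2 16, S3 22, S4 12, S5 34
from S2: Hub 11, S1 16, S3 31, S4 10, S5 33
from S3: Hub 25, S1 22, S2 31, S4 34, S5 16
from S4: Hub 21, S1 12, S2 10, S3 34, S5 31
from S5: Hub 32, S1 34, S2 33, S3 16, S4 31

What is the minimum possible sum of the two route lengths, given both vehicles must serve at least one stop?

Try each way of splitting the stops between the two vehicles (each non-empty) and, for each split, find the best tour for each vehicle:
  {S1} + {S2, S3, S4, S5}: 54 + 93 = 147
  {S2} + {S1, S3, S4, S5}: 22 + 103 = 125
  {S1, S2} + {S3, S4, S5}: 54 + 93 = 147
  {S3} + {S1, S2, S4, S5}: 50 + 99 = 149
  {S1, S3} + {S2, S4, S5}: 74 + 84 = 158
  {S2, S3} + {S1, S4, S5}: 67 + 99 = 166
  … (15 splits in total)
Best: vehicle 1 Hub → S2 → Hub = 22; vehicle 2 Hub → S4 → S1 → S3 → S5 → Hub = 103; combined 125.

Minimum combined distance: 125 m.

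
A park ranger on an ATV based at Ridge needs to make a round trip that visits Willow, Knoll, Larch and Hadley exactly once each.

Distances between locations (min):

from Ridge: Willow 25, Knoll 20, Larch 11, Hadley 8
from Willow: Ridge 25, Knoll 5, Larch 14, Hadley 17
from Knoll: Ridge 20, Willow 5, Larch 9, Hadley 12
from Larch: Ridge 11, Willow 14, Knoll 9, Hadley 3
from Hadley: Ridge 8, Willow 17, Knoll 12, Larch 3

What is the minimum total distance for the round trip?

Ridge - Willow - Knoll - Larch - Hadley - Ridge: 25+5+9+3+8 = 50
Ridge - Willow - Knoll - Hadley - Larch - Ridge: 25+5+12+3+11 = 56
Ridge - Willow - Larch - Knoll - Hadley - Ridge: 25+14+9+12+8 = 68
Ridge - Willow - Larch - Hadley - Knoll - Ridge: 25+14+3+12+20 = 74
Ridge - Willow - Hadley - Knoll - Larch - Ridge: 25+17+12+9+11 = 74
Ridge - Willow - Hadley - Larch - Knoll - Ridge: 25+17+3+9+20 = 74
Ridge - Knoll - Willow - Larch - Hadley - Ridge: 20+5+14+3+8 = 50
Ridge - Knoll - Willow - Hadley - Larch - Ridge: 20+5+17+3+11 = 56
Ridge - Knoll - Larch - Willow - Hadley - Ridge: 20+9+14+17+8 = 68
Ridge - Knoll - Hadley - Willow - Larch - Ridge: 20+12+17+14+11 = 74
Ridge - Larch - Willow - Knoll - Hadley - Ridge: 11+14+5+12+8 = 50
Ridge - Larch - Knoll - Willow - Hadley - Ridge: 11+9+5+17+8 = 50
The minimum is 50.
One optimal route: Ridge → Willow → Knoll → Larch → Hadley → Ridge (or its reverse).

Shortest round trip = 50 min.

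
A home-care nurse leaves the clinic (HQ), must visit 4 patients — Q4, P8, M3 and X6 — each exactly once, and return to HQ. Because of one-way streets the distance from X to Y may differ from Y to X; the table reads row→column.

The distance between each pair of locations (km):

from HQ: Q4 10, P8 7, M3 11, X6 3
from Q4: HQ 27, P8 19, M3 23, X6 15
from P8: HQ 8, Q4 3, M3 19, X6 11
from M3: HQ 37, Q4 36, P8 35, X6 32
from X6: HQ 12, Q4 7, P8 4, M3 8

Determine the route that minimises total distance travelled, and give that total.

HQ - Q4 - P8 - M3 - X6 - HQ: 10+19+19+32+12 = 92
HQ - Q4 - P8 - X6 - M3 - HQ: 10+19+11+8+37 = 85
HQ - Q4 - M3 - P8 - X6 - HQ: 10+23+35+11+12 = 91
HQ - Q4 - M3 - X6 - P8 - HQ: 10+23+32+4+8 = 77
HQ - Q4 - X6 - P8 - M3 - HQ: 10+15+4+19+37 = 85
HQ - Q4 - X6 - M3 - P8 - HQ: 10+15+8+35+8 = 76
HQ - P8 - Q4 - M3 - X6 - HQ: 7+3+23+32+12 = 77
HQ - P8 - Q4 - X6 - M3 - HQ: 7+3+15+8+37 = 70
HQ - P8 - M3 - Q4 - X6 - HQ: 7+19+36+15+12 = 89
HQ - P8 - M3 - X6 - Q4 - HQ: 7+19+32+7+27 = 92
HQ - P8 - X6 - Q4 - M3 - HQ: 7+11+7+23+37 = 85
HQ - P8 - X6 - M3 - Q4 - HQ: 7+11+8+36+27 = 89
HQ - M3 - Q4 - P8 - X6 - HQ: 11+36+19+11+12 = 89
HQ - M3 - Q4 - X6 - P8 - HQ: 11+36+15+4+8 = 74
… (10 more)
The minimum is 70.
One optimal route: HQ → P8 → Q4 → X6 → M3 → HQ.

Shortest round trip = 70 km.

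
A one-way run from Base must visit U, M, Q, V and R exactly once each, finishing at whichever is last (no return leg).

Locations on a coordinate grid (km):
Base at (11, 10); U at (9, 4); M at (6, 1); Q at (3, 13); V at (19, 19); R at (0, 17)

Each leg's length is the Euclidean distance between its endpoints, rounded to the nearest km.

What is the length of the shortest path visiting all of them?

Minimum one-way distance = 46 km.

There are 5! = 120 possible orderings.
Base→U→M→Q→V→R: 6+4+12+17+19 = 58
Base→U→M→Q→R→V: 6+4+12+5+19 = 46
Base→U→M→V→Q→R: 6+4+22+17+5 = 54
Base→U→M→V→R→Q: 6+4+22+19+5 = 56
Base→U→M→R→Q→V: 6+4+17+5+17 = 49
Base→U→M→R→V→Q: 6+4+17+19+17 = 63
Base→U→Q→M→V→R: 6+11+12+22+19 = 70
Base→U→Q→M→R→V: 6+11+12+17+19 = 65
Base→U→Q→V→M→R: 6+11+17+22+17 = 73
Base→U→Q→V→R→M: 6+11+17+19+17 = 70
Base→U→Q→R→M→V: 6+11+5+17+22 = 61
Base→U→Q→R→V→M: 6+11+5+19+22 = 63
Base→U→V→M→Q→R: 6+18+22+12+5 = 63
Base→U→V→M→R→Q: 6+18+22+17+5 = 68
… (106 more)
The minimum is 46.
One shortest path: Base → U → M → Q → R → V.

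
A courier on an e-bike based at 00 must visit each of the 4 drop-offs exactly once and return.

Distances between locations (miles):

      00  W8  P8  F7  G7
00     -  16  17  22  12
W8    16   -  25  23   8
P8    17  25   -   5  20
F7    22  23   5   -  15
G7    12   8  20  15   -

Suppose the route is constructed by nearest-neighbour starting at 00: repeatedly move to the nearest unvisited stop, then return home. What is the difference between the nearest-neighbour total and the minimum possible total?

The nearest-neighbour route is 4 miles longer than optimal.

00: G7=12, W8=16, P8=17, F7=22 ⇒ G7
G7: W8=8, F7=15, P8=20 ⇒ W8
W8: F7=23, P8=25 ⇒ F7
F7: P8=5 ⇒ P8
NN route 00 → G7 → W8 → F7 → P8 → 00 costs 65.
Optimal: 00 → W8 → G7 → F7 → P8 → 00 costs 61 (by enumerating all 12 distinct tours).
Excess = 65 − 61 = 4.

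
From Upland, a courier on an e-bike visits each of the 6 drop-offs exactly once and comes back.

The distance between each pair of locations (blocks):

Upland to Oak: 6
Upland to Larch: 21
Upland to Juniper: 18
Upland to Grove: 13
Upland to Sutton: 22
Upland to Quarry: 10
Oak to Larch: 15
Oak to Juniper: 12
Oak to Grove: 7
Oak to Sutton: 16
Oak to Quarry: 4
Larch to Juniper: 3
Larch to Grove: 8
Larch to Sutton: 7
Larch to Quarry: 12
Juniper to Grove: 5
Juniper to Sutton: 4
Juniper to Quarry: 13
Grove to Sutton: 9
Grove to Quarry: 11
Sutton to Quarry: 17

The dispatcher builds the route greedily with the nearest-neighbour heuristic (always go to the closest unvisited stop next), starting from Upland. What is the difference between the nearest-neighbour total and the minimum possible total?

7 blocks longer than the optimal tour.

From Upland: Oak=6, Quarry=10, Grove=13, Juniper=18, Larch=21, Sutton=22 → choose Oak (6).
From Oak: Quarry=4, Grove=7, Juniper=12, Larch=15, Sutton=16 → choose Quarry (4).
From Quarry: Grove=11, Larch=12, Juniper=13, Sutton=17 → choose Grove (11).
From Grove: Juniper=5, Larch=8, Sutton=9 → choose Juniper (5).
From Juniper: Larch=3, Sutton=4 → choose Larch (3).
From Larch: Sutton=7 → choose Sutton (7).
NN route Upland → Oak → Quarry → Grove → Juniper → Larch → Sutton → Upland costs 58.
Optimal: Upland → Oak → Grove → Juniper → Sutton → Larch → Quarry → Upland costs 51 (by enumerating all 360 distinct tours).
Excess = 58 − 51 = 7.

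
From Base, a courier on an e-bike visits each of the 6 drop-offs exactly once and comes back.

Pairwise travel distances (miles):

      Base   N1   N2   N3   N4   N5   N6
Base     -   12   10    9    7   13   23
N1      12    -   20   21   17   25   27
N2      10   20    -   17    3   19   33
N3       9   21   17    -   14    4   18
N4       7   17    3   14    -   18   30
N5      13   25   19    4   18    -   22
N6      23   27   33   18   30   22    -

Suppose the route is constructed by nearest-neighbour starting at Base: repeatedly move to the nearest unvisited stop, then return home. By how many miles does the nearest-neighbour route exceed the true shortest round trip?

Excess over optimum: 2 miles.

From Base: N4=7, N3=9, N2=10, N1=12, N5=13, N6=23 → choose N4 (7).
From N4: N2=3, N3=14, N1=17, N5=18, N6=30 → choose N2 (3).
From N2: N3=17, N5=19, N1=20, N6=33 → choose N3 (17).
From N3: N5=4, N6=18, N1=21 → choose N5 (4).
From N5: N6=22, N1=25 → choose N6 (22).
From N6: N1=27 → choose N1 (27).
NN route Base → N4 → N2 → N3 → N5 → N6 → N1 → Base costs 92.
Optimal: Base → N1 → N6 → N3 → N5 → N2 → N4 → Base costs 90 (by enumerating all 360 distinct tours).
Excess = 92 − 90 = 2.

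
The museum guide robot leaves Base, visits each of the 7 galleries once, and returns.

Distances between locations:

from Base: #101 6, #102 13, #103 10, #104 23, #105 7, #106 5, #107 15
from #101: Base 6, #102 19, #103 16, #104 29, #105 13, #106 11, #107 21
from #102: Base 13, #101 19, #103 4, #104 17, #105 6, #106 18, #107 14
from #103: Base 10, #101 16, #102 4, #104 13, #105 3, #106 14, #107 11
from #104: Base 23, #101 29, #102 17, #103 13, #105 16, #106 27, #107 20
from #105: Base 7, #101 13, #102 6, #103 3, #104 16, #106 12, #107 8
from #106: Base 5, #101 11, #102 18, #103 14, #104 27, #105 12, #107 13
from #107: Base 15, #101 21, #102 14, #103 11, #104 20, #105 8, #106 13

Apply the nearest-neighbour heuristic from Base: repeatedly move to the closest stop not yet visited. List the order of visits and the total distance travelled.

93 along Base → #106 → #101 → #105 → #103 → #102 → #107 → #104 → Base.

From Base: distances to unvisited — #106=5, #101=6, #105=7, #103=10, #102=13, #107=15, #104=23. Nearest is #106 (5).
From #106: distances to unvisited — #101=11, #105=12, #107=13, #103=14, #102=18, #104=27. Nearest is #101 (11).
From #101: distances to unvisited — #105=13, #103=16, #102=19, #107=21, #104=29. Nearest is #105 (13).
From #105: distances to unvisited — #103=3, #102=6, #107=8, #104=16. Nearest is #103 (3).
From #103: distances to unvisited — #102=4, #107=11, #104=13. Nearest is #102 (4).
From #102: distances to unvisited — #107=14, #104=17. Nearest is #107 (14).
From #107: distances to unvisited — #104=20. Nearest is #104 (20).
Return #104→Base: 23.
Total = 5 + 11 + 13 + 3 + 4 + 14 + 20 + 23 = 93.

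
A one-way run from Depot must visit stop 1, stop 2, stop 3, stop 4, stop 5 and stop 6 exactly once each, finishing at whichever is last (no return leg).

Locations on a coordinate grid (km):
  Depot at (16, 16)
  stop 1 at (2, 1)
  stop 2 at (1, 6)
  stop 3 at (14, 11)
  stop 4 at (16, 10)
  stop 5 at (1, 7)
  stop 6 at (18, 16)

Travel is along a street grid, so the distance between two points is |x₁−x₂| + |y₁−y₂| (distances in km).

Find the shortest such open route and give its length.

There are 6! = 720 possible orderings.
Depot→stop 1→stop 2→stop 3→stop 4→stop 5→stop 6: 29+6+18+3+18+26 = 100
Depot→stop 1→stop 2→stop 3→stop 4→stop 6→stop 5: 29+6+18+3+8+26 = 90
Depot→stop 1→stop 2→stop 3→stop 5→stop 4→stop 6: 29+6+18+17+18+8 = 96
Depot→stop 1→stop 2→stop 3→stop 5→stop 6→stop 4: 29+6+18+17+26+8 = 104
Depot→stop 1→stop 2→stop 3→stop 6→stop 4→stop 5: 29+6+18+9+8+18 = 88
Depot→stop 1→stop 2→stop 3→stop 6→stop 5→stop 4: 29+6+18+9+26+18 = 106
Depot→stop 1→stop 2→stop 4→stop 3→stop 5→stop 6: 29+6+19+3+17+26 = 100
Depot→stop 1→stop 2→stop 4→stop 3→stop 6→stop 5: 29+6+19+3+9+26 = 92
… (712 more)
Depot→stop 6→stop 4→stop 3→stop 5→stop 2→stop 1: 2+8+3+17+1+6 = 37  ← best
The minimum is 37.
One shortest path: Depot → stop 6 → stop 4 → stop 3 → stop 5 → stop 2 → stop 1.

Minimum one-way distance = 37 km.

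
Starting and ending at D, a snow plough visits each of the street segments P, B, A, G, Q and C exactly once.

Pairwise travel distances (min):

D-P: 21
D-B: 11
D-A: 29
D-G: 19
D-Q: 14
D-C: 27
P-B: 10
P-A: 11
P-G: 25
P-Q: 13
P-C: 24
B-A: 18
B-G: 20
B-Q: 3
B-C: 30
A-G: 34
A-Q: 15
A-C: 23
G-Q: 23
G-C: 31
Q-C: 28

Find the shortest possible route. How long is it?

With 6 stops there are 6!/2 = 360 distinct round trips (a route and its reverse cost the same).
D→P→B→A→G→Q→C→D: 21+10+18+34+23+28+27 = 161
D→P→B→A→G→C→Q→D: 21+10+18+34+31+28+14 = 156
D→P→B→A→Q→G→C→D: 21+10+18+15+23+31+27 = 145
D→P→B→A→Q→C→G→D: 21+10+18+15+28+31+19 = 142
D→P→B→A→C→G→Q→D: 21+10+18+23+31+23+14 = 140
D→P→B→A→C→Q→G→D: 21+10+18+23+28+23+19 = 142
D→P→B→G→A→Q→C→D: 21+10+20+34+15+28+27 = 155
D→P→B→G→A→C→Q→D: 21+10+20+34+23+28+14 = 150
… (352 more)
D→B→Q→P→A→C→G→D: 11+3+13+11+23+31+19 = 111  ← best
The minimum is 111.
One optimal route: D → B → Q → P → A → C → G → D (or its reverse).

Minimum total distance: 111 min.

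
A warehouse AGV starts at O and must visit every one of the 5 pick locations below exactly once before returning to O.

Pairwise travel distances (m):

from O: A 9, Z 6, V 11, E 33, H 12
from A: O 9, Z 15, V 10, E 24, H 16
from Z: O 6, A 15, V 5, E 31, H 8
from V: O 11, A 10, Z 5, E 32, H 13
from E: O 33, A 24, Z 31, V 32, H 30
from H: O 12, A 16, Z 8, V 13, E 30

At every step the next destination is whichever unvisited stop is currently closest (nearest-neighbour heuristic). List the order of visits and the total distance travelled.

At O the remaining stops are Z 6, A 9, V 11, H 12, E 33; go to Z.
At Z the remaining stops are V 5, H 8, A 15, E 31; go to V.
At V the remaining stops are A 10, H 13, E 32; go to A.
At A the remaining stops are H 16, E 24; go to H.
At H the remaining stops are E 30; go to E.
Return E→O: 33.
Total = 6 + 5 + 10 + 16 + 30 + 33 = 100.

Total distance 100 m via the nearest-neighbour route O → Z → V → A → H → E → O.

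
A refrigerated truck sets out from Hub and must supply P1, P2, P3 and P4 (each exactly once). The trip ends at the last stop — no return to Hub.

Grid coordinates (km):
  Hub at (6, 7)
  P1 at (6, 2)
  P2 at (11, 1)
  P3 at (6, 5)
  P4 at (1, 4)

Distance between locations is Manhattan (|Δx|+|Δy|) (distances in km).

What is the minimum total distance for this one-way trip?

Shortest open route: 21 km.

There are 4! = 24 possible orderings.
Hub - P1 - P2 - P3 - P4: 5+6+9+6 = 26
Hub - P1 - P2 - P4 - P3: 5+6+13+6 = 30
Hub - P1 - P3 - P2 - P4: 5+3+9+13 = 30
Hub - P1 - P3 - P4 - P2: 5+3+6+13 = 27
Hub - P1 - P4 - P2 - P3: 5+7+13+9 = 34
Hub - P1 - P4 - P3 - P2: 5+7+6+9 = 27
Hub - P2 - P1 - P3 - P4: 11+6+3+6 = 26
Hub - P2 - P1 - P4 - P3: 11+6+7+6 = 30
Hub - P2 - P3 - P1 - P4: 11+9+3+7 = 30
Hub - P2 - P3 - P4 - P1: 11+9+6+7 = 33
Hub - P2 - P4 - P1 - P3: 11+13+7+3 = 34
Hub - P2 - P4 - P3 - P1: 11+13+6+3 = 33
Hub - P3 - P1 - P2 - P4: 2+3+6+13 = 24
Hub - P3 - P1 - P4 - P2: 2+3+7+13 = 25
… (10 more)
Hub - P3 - P4 - P1 - P2: 2+6+7+6 = 21  ← best
The minimum is 21.
One shortest path: Hub → P3 → P4 → P1 → P2.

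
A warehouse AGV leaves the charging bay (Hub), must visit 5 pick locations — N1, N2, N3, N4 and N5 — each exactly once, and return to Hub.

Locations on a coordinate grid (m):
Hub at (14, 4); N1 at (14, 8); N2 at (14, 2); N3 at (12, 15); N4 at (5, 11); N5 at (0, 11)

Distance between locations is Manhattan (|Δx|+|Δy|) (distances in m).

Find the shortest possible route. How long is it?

Minimum total distance: 54 m.

There are 60 distinct closed tours to check (reversals are equivalent).
Hub - N1 - N2 - N3 - N4 - N5 - Hub: 4+6+15+11+5+21 = 62
Hub - N1 - N2 - N3 - N5 - N4 - Hub: 4+6+15+16+5+16 = 62
Hub - N1 - N2 - N4 - N3 - N5 - Hub: 4+6+18+11+16+21 = 76
Hub - N1 - N2 - N4 - N5 - N3 - Hub: 4+6+18+5+16+13 = 62
Hub - N1 - N2 - N5 - N3 - N4 - Hub: 4+6+23+16+11+16 = 76
Hub - N1 - N2 - N5 - N4 - N3 - Hub: 4+6+23+5+11+13 = 62
Hub - N1 - N3 - N2 - N4 - N5 - Hub: 4+9+15+18+5+21 = 72
Hub - N1 - N3 - N2 - N5 - N4 - Hub: 4+9+15+23+5+16 = 72
Hub - N1 - N3 - N4 - N2 - N5 - Hub: 4+9+11+18+23+21 = 86
Hub - N1 - N3 - N4 - N5 - N2 - Hub: 4+9+11+5+23+2 = 54
Hub - N1 - N3 - N5 - N2 - N4 - Hub: 4+9+16+23+18+16 = 86
Hub - N1 - N3 - N5 - N4 - N2 - Hub: 4+9+16+5+18+2 = 54
Hub - N1 - N4 - N2 - N3 - N5 - Hub: 4+12+18+15+16+21 = 86
Hub - N1 - N4 - N2 - N5 - N3 - Hub: 4+12+18+23+16+13 = 86
… (46 more)
The minimum is 54.
One optimal route: Hub → N1 → N3 → N4 → N5 → N2 → Hub (or its reverse).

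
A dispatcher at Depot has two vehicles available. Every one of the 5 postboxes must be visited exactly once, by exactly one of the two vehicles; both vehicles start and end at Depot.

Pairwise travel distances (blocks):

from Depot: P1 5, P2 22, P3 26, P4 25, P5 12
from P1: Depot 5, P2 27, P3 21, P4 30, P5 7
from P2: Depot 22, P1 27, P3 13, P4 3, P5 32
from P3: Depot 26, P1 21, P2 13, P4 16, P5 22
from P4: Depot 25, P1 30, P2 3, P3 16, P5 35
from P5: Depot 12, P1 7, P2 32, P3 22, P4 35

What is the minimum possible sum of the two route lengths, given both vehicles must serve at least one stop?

85 blocks — the smallest possible combined total.

Try each way of splitting the stops between the two vehicles (each non-empty) and, for each split, find the best tour for each vehicle:
  {P1} + {P2, P3, P4, P5}: 10 + 75 = 85
  {P2} + {P1, P3, P4, P5}: 44 + 75 = 119
  {P1, P2} + {P3, P4, P5}: 54 + 75 = 129
  {P3} + {P1, P2, P4, P5}: 52 + 72 = 124
  {P1, P3} + {P2, P4, P5}: 52 + 72 = 124
  {P2, P3} + {P1, P4, P5}: 61 + 72 = 133
  … (15 splits in total)
Best: vehicle 1 Depot → P1 → Depot = 10; vehicle 2 Depot → P2 → P4 → P3 → P5 → Depot = 75; combined 85.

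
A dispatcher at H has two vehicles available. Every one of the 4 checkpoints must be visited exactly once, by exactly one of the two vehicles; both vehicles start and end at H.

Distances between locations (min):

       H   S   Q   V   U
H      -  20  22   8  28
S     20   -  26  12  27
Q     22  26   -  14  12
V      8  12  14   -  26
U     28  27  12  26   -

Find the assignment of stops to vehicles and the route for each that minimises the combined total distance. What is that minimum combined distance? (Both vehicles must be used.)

Try each way of splitting the stops between the two vehicles (each non-empty) and, for each split, find the best tour for each vehicle:
  {S} + {Q, V, U}: 40 + 62 = 102
  {Q} + {S, V, U}: 44 + 75 = 119
  {S, Q} + {V, U}: 68 + 62 = 130
  {V} + {S, Q, U}: 16 + 81 = 97
  {S, V} + {Q, U}: 40 + 62 = 102
  {Q, V} + {S, U}: 44 + 75 = 119
  … (7 splits in total)
Best: vehicle 1 H → V → H = 16; vehicle 2 H → S → U → Q → H = 81; combined 97.

Minimum combined distance: 97 min.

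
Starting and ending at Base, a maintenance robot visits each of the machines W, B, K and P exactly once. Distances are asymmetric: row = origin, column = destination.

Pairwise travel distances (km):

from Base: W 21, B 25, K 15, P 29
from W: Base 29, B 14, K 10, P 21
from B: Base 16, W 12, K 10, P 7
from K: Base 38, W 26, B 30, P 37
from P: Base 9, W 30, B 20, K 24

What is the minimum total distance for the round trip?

Base→W→B→K→P→Base: 21+14+10+37+9 = 91
Base→W→B→P→K→Base: 21+14+7+24+38 = 104
Base→W→K→B→P→Base: 21+10+30+7+9 = 77
Base→W→K→P→B→Base: 21+10+37+20+16 = 104
Base→W→P→B→K→Base: 21+21+20+10+38 = 110
Base→W→P→K→B→Base: 21+21+24+30+16 = 112
Base→B→W→K→P→Base: 25+12+10+37+9 = 93
Base→B→W→P→K→Base: 25+12+21+24+38 = 120
Base→B→K→W→P→Base: 25+10+26+21+9 = 91
Base→B→K→P→W→Base: 25+10+37+30+29 = 131
Base→B→P→W→K→Base: 25+7+30+10+38 = 110
Base→B→P→K→W→Base: 25+7+24+26+29 = 111
Base→K→W→B→P→Base: 15+26+14+7+9 = 71
Base→K→W→P→B→Base: 15+26+21+20+16 = 98
… (10 more)
The minimum is 71.
One optimal route: Base → K → W → B → P → Base.

71 km — the shortest possible round trip.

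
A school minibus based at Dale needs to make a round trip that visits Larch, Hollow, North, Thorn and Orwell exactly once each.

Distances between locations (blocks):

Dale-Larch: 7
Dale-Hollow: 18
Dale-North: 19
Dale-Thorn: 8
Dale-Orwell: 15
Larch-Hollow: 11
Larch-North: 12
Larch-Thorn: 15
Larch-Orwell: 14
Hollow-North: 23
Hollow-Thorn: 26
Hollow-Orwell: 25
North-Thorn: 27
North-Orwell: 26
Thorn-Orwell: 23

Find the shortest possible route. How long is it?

With 5 stops there are 5!/2 = 60 distinct round trips (a route and its reverse cost the same).
Dale→Larch→Hollow→North→Thorn→Orwell→Dale: 7+11+23+27+23+15 = 106
Dale→Larch→Hollow→North→Orwell→Thorn→Dale: 7+11+23+26+23+8 = 98
Dale→Larch→Hollow→Thorn→North→Orwell→Dale: 7+11+26+27+26+15 = 112
Dale→Larch→Hollow→Thorn→Orwell→North→Dale: 7+11+26+23+26+19 = 112
Dale→Larch→Hollow→Orwell→North→Thorn→Dale: 7+11+25+26+27+8 = 104
Dale→Larch→Hollow→Orwell→Thorn→North→Dale: 7+11+25+23+27+19 = 112
Dale→Larch→North→Hollow→Thorn→Orwell→Dale: 7+12+23+26+23+15 = 106
Dale→Larch→North→Hollow→Orwell→Thorn→Dale: 7+12+23+25+23+8 = 98
Dale→Larch→North→Thorn→Hollow→Orwell→Dale: 7+12+27+26+25+15 = 112
Dale→Larch→North→Thorn→Orwell→Hollow→Dale: 7+12+27+23+25+18 = 112
Dale→Larch→North→Orwell→Hollow→Thorn→Dale: 7+12+26+25+26+8 = 104
Dale→Larch→North→Orwell→Thorn→Hollow→Dale: 7+12+26+23+26+18 = 112
Dale→Larch→Thorn→Hollow→North→Orwell→Dale: 7+15+26+23+26+15 = 112
Dale→Larch→Thorn→Hollow→Orwell→North→Dale: 7+15+26+25+26+19 = 118
… (46 more)
The minimum is 98.
One optimal route: Dale → Larch → Hollow → North → Orwell → Thorn → Dale (or its reverse).

98 blocks — the shortest possible round trip.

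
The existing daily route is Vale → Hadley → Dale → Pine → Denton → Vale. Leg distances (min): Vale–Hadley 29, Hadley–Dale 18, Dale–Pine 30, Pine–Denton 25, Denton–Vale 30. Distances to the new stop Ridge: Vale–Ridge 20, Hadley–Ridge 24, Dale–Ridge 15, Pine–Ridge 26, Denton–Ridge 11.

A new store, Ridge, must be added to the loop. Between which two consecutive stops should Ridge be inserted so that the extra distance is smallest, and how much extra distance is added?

Minimum extra distance: 1 min, inserting Ridge between Denton and Vale.

Insertion cost between consecutive stops i–j is d(i,Ridge) + d(Ridge,j) − d(i,j):
  between Vale and Hadley: 20 + 24 − 29 = 15
  between Hadley and Dale: 24 + 15 − 18 = 21
  between Dale and Pine: 15 + 26 − 30 = 11
  between Pine and Denton: 26 + 11 − 25 = 12
  between Denton and Vale: 11 + 20 − 30 = 1
Cheapest insertion is between Denton and Vale, adding 1.
New total = 132 + 1 = 133.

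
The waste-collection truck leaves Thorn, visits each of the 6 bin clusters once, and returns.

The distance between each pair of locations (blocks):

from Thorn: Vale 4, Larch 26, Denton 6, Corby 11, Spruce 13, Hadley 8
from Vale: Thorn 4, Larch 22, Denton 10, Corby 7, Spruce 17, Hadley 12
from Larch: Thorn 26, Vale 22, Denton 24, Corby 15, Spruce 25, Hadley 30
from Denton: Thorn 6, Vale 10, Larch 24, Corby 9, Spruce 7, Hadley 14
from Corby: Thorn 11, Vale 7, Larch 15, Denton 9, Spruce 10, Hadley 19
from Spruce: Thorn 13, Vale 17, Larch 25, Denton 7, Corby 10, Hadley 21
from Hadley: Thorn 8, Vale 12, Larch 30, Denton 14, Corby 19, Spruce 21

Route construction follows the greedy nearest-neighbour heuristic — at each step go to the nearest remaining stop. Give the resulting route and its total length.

From Thorn: distances to unvisited — Vale=4, Denton=6, Hadley=8, Corby=11, Spruce=13, Larch=26. Nearest is Vale (4).
From Vale: distances to unvisited — Corby=7, Denton=10, Hadley=12, Spruce=17, Larch=22. Nearest is Corby (7).
From Corby: distances to unvisited — Denton=9, Spruce=10, Larch=15, Hadley=19. Nearest is Denton (9).
From Denton: distances to unvisited — Spruce=7, Hadley=14, Larch=24. Nearest is Spruce (7).
From Spruce: distances to unvisited — Hadley=21, Larch=25. Nearest is Hadley (21).
From Hadley: distances to unvisited — Larch=30. Nearest is Larch (30).
Return Larch→Thorn: 26.
Total = 4 + 7 + 9 + 7 + 21 + 30 + 26 = 104.

104 blocks along Thorn → Vale → Corby → Denton → Spruce → Hadley → Larch → Thorn.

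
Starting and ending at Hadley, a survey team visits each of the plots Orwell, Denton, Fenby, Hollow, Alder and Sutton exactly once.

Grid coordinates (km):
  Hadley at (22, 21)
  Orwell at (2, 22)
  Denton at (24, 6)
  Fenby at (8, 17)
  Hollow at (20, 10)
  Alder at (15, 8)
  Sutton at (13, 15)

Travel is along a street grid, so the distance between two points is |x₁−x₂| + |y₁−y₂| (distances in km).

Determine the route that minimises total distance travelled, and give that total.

With 6 stops there are 6!/2 = 360 distinct round trips (a route and its reverse cost the same).
Hadley → Orwell → Denton → Fenby → Hollow → Alder → Sutton → Hadley: 21+38+27+19+7+9+15 = 136
Hadley → Orwell → Denton → Fenby → Hollow → Sutton → Alder → Hadley: 21+38+27+19+12+9+20 = 146
Hadley → Orwell → Denton → Fenby → Alder → Hollow → Sutton → Hadley: 21+38+27+16+7+12+15 = 136
Hadley → Orwell → Denton → Fenby → Alder → Sutton → Hollow → Hadley: 21+38+27+16+9+12+13 = 136
Hadley → Orwell → Denton → Fenby → Sutton → Hollow → Alder → Hadley: 21+38+27+7+12+7+20 = 132
Hadley → Orwell → Denton → Fenby → Sutton → Alder → Hollow → Hadley: 21+38+27+7+9+7+13 = 122
Hadley → Orwell → Denton → Hollow → Fenby → Alder → Sutton → Hadley: 21+38+8+19+16+9+15 = 126
Hadley → Orwell → Denton → Hollow → Fenby → Sutton → Alder → Hadley: 21+38+8+19+7+9+20 = 122
… (352 more)
Hadley → Orwell → Fenby → Sutton → Alder → Denton → Hollow → Hadley: 21+11+7+9+11+8+13 = 80  ← best
The minimum is 80.
One optimal route: Hadley → Orwell → Fenby → Sutton → Alder → Denton → Hollow → Hadley (or its reverse).

Shortest round trip = 80 km.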